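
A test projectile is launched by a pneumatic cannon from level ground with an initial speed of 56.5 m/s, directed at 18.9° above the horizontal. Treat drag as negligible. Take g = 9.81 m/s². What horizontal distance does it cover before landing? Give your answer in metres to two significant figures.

Resolve: vₓ = 56.50 cos 18.9° = 53.45 m/s and v_y0 = 56.50 sin 18.9° = 18.30 m/s.
Time aloft: T = 2 v_y0 / g = 2 × 18.30 / 9.81 = 3.731 s.
Horizontal distance R = vₓ T = 53.45 × 3.731 = 199.4 m.

200 m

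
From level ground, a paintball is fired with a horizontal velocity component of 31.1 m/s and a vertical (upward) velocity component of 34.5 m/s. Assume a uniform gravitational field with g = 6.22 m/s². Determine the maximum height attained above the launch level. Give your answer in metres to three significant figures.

Maximum height: H = v_y0² / (2g) = 34.50² / (2 × 6.22) = 95.68 m.

95.7 m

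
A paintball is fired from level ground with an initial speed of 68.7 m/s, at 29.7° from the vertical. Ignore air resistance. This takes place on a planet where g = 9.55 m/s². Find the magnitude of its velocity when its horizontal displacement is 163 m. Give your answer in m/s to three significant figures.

36.8 m/s

Components: vₓ = 68.70 sin 29.7° = 34.04 m/s, v_y0 = 68.70 cos 29.7° = 59.67 m/s.
At x = 163 m, t = x/vₓ = 163/34.04 = 4.789 s.
Vertical velocity there: v_y = v_y0 − g t = 59.67 − 9.55 × 4.789 = 13.94 m/s.
Speed: √(vₓ² + v_y²) = √(34.04² + 13.94²) = 36.78 m/s.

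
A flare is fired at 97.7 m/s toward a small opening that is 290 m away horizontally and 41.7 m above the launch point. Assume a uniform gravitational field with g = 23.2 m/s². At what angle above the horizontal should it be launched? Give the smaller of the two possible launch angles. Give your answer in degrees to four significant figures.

Trajectory: y = x tanθ − g x² (1 + tan²θ)/(2v₀²). With x = 290, y = 41.7, v₀ = 97.7, g = 23.2:
102.2 tan²θ − 290 tanθ + (143.9) = 0.
tanθ = [290 ± √(290² − 4 × 102.2 × (143.9))] / (2 × 102.2) = (290 ± 159.0) / 204.4, giving tanθ = 0.6410 or 2.196.
θ = 32.66° or 65.52°; the smaller is 32.66°.

32.66°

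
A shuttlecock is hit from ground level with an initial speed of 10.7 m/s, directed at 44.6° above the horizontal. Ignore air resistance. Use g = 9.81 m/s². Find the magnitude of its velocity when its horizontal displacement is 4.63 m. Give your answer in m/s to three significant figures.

Components: vₓ = 10.70 cos 44.6° = 7.619 m/s, v_y0 = 10.70 sin 44.6° = 7.513 m/s.
Time to reach x = 4.63 m: t = x/vₓ = 4.63/7.619 = 0.6077 s.
Vertical velocity there: v_y = v_y0 − g t = 7.513 − 9.81 × 0.6077 = 1.551 m/s.
Speed: √(vₓ² + v_y²) = √(7.619² + 1.551²) = 7.775 m/s.

7.78 m/s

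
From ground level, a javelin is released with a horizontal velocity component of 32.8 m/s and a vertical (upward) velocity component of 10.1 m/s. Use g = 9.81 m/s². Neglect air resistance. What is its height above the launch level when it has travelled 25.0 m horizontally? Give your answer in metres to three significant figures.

Time to reach x = 25.0 m: t = x/vₓ = 25.0/32.80 = 0.7622 s.
Height: y = v_y0 t − ½ g t² = 10.10 × 0.7622 − 4.905 × 0.7622² = 7.698 − 2.850 = 4.849 m.

4.85 m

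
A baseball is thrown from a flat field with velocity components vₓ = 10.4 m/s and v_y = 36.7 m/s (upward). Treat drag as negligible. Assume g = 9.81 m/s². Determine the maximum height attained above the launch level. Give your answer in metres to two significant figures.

At the apex v_y = 0, so H = v_y0²/(2g) = 36.70²/19.62 = 68.65 m.

69 m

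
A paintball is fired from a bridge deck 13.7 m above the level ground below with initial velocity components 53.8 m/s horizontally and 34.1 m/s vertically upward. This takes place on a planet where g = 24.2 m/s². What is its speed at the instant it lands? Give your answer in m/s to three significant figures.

68.7 m/s

With up positive and y = 0 at the ground: y(t) = 13.7 + (34.10) t − 12.10 t². Setting y = 0 and taking the positive root: t = [34.10 + √(34.10² + 2·24.2·13.7)] / 24.2 = (34.10 + 42.73) / 24.2 = 3.175 s.
Vertical velocity at impact: v_y = v_y0 − g t = 34.10 − 24.2 × 3.175 = −42.73 m/s.
Speed: |v| = √(vₓ² + v_y²) = √(53.80² + 42.73²) = 68.70 m/s.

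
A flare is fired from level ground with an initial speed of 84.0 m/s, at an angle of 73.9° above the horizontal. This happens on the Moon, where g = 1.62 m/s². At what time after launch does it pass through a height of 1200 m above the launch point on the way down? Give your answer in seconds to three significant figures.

81.4 s

Horizontal component vₓ = 84.00 cos 73.9° = 23.29 m/s; vertical v_y0 = 84.00 sin 73.9° = 80.71 m/s.
Height y(t) = 80.71 t − 0.8100 t² = 1200 gives 0.8100 t² − 80.71 t + 1200 = 0.
Quadratic formula: t = (80.71 ± √2625.4) / 1.62 = (80.71 ± 51.24) / 1.62 → t = 18.19 s or 81.45 s.
The descending-branch root is 81.45 s.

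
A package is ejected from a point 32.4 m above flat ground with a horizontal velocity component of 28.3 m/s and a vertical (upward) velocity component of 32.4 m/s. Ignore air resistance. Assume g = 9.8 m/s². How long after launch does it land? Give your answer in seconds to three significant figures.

7.49 s

Vertical motion (up positive, ground at y = 0): 4.900 t² − (32.40) t − 32.4 = 0, so t = (32.40 + √(32.40² + 2·9.80·32.4)) / 9.80 = (32.40 + 41.05) / 9.80 = 7.495 s.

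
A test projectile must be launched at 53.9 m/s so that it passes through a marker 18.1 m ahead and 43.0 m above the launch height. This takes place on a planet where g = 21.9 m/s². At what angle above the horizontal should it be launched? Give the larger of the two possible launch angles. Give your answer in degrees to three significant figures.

85.1°

Trajectory: y = x tanθ − g x² (1 + tan²θ)/(2v₀²). With x = 18.1, y = 43.0, v₀ = 53.9, g = 21.9:
1.235 tan²θ − 18.1 tanθ + (44.23) = 0.
tanθ = [18.1 ± √(18.1² − 4 × 1.235 × (44.23))] / (2 × 1.235) = (18.1 ± 10.45) / 2.470, giving tanθ = 3.099 or 11.56.
θ = 72.12° or 85.06°; the larger is 85.06°.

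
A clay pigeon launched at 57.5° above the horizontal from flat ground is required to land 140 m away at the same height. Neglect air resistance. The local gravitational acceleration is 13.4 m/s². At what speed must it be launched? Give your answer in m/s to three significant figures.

From R = (v₀² / g) sin 2θ: v₀ = √(gR / sin 2θ).
v₀ = √(13.4 × 140 / sin 115.0°) = √(1876 / 0.9063) = √2069.9 = 45.50 m/s.

45.5 m/s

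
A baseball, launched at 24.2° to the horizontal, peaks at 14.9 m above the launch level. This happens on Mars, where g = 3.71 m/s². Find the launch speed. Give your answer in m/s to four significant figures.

At the peak v_y = 0, so v_y0 = √(2gH) = √(2 × 3.71 × 14.9) = 10.51 m/s.
v_y0 = v₀ sin θ ⇒ v₀ = 10.51 / sin 24.2° = 25.65 m/s.

25.65 m/s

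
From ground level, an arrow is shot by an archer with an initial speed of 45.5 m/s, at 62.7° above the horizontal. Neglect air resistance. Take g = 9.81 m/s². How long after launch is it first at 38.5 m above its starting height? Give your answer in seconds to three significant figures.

1.10 s

Resolve: vₓ = 45.50 cos 62.7° = 20.87 m/s and v_y0 = 45.50 sin 62.7° = 40.43 m/s.
Set y = v_y0 t − ½ g t² = 38.5: 4.905 t² − 40.43 t + 38.5 = 0.
Quadratic formula: t = (40.43 ± √879.38) / 9.81 = (40.43 ± 29.65) / 9.81 → t = 1.099 s or 7.144 s.
The first (ascending) time is 1.099 s.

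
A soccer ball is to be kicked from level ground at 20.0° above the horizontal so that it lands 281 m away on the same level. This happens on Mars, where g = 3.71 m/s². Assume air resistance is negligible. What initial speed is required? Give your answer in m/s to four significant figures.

Level-ground range: R = v₀² sin(2θ)/g, so v₀ = √(gR / sin 2θ).
v₀ = √(3.71 × 281 / sin 40.00°) = √(1043 / 0.6428) = √1621.9 = 40.27 m/s.

40.27 m/s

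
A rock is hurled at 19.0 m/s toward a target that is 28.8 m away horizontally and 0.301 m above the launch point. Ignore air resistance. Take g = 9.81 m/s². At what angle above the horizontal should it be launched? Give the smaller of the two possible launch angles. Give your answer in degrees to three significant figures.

Trajectory: y = x tanθ − g x² (1 + tan²θ)/(2v₀²). With x = 28.8, y = 0.301, v₀ = 19.0, g = 9.81:
11.27 tan²θ − 28.8 tanθ + (11.57) = 0.
tanθ = [28.8 ± √(28.8² − 4 × 11.27 × (11.57))] / (2 × 11.27) = (28.8 ± 17.55) / 22.54, giving tanθ = 0.4993 or 2.056.
θ = 26.53° or 64.06°; the smaller is 26.53°.

26.5°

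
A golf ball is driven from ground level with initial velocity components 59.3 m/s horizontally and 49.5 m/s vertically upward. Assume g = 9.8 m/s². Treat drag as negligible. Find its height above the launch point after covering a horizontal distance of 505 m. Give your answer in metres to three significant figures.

Time to reach x = 505 m: t = x/vₓ = 505/59.30 = 8.516 s.
Height: y = v_y0 t − ½ g t² = 49.50 × 8.516 − 4.900 × 8.516² = 421.5 − 355.4 = 66.18 m.

66.2 m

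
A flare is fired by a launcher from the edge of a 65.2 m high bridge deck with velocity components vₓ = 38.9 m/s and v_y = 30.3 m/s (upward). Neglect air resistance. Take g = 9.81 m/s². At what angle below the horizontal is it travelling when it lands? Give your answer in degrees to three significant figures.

50.3°

With up positive and y = 0 at the ground: y(t) = 65.2 + (30.30) t − 4.905 t². Setting y = 0 and taking the positive root: t = [30.30 + √(30.30² + 2·9.81·65.2)] / 9.81 = (30.30 + 46.88) / 9.81 = 7.867 s.
At impact: v_y = v_y0 − g t = −46.88 m/s; vₓ = 38.90 m/s.
Angle below horizontal: arctan(|v_y|/vₓ) = arctan(46.88/38.90) = 50.31°.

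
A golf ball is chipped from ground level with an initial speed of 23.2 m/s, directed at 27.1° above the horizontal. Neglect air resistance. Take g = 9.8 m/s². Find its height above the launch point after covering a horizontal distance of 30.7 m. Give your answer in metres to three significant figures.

Horizontal component vₓ = 23.20 cos 27.1° = 20.65 m/s; vertical v_y0 = 23.20 sin 27.1° = 10.57 m/s.
Time to reach x = 30.7 m: t = x/vₓ = 30.7/20.65 = 1.486 s.
Height: y = v_y0 t − ½ g t² = 10.57 × 1.486 − 4.900 × 1.486² = 15.71 − 10.83 = 4.883 m.

4.88 m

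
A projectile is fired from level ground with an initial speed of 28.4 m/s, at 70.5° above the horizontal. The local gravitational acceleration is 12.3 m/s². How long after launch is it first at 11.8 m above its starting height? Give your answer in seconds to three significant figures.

0.498 s

vₓ = 28.40 cos 70.5° = 9.480 m/s; v_y0 = 28.40 sin 70.5° = 26.77 m/s.
Set y = v_y0 t − ½ g t² = 11.8: 6.150 t² − 26.77 t + 11.8 = 0.
Quadratic formula: t = (26.77 ± √426.41) / 12.3 = (26.77 ± 20.65) / 12.3 → t = 0.4977 s or 3.855 s.
The first (ascending) time is 0.4977 s.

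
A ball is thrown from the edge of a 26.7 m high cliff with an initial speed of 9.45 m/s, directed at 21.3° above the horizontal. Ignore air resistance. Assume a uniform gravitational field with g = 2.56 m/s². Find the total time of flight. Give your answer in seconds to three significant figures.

6.10 s

Horizontal component vₓ = 9.450 cos 21.3° = 8.804 m/s; vertical v_y0 = 9.450 sin 21.3° = 3.433 m/s.
Vertical motion (up positive, ground at y = 0): 1.280 t² − (3.433) t − 26.7 = 0, so t = (3.433 + √(3.433² + 2·2.56·26.7)) / 2.56 = (3.433 + 12.19) / 2.56 = 6.101 s.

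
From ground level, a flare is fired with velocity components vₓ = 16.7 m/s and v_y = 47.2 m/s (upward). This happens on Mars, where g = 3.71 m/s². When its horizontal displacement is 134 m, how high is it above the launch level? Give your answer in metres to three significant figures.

259 m

x = vₓ t ⇒ t = 134/16.70 = 8.024 s.
Height: y = v_y0 t − ½ g t² = 47.20 × 8.024 − 1.855 × 8.024² = 378.7 − 119.4 = 259.3 m.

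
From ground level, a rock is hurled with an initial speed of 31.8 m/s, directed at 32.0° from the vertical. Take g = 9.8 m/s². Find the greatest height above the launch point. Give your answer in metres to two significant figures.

vₓ = 31.80 sin 32.0° = 16.85 m/s; v_y0 = 31.80 cos 32.0° = 26.97 m/s.
Maximum height: H = v_y0² / (2g) = 26.97² / (2 × 9.80) = 37.11 m.

37 m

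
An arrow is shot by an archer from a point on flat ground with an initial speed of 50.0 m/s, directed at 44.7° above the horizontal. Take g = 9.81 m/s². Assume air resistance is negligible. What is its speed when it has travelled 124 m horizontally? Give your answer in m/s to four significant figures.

35.55 m/s

Horizontal component vₓ = 50.00 cos 44.7° = 35.54 m/s; vertical v_y0 = 50.00 sin 44.7° = 35.17 m/s.
x = vₓ t ⇒ t = 124/35.54 = 3.489 s.
Vertical velocity there: v_y = v_y0 − g t = 35.17 − 9.81 × 3.489 = 0.9424 m/s.
Speed: √(vₓ² + v_y²) = √(35.54² + 0.9424²) = 35.55 m/s.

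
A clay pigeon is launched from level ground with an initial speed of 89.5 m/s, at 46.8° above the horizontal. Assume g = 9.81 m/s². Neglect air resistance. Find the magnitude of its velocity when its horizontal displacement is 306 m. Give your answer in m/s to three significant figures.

63.4 m/s

Horizontal component vₓ = 89.50 cos 46.8° = 61.27 m/s; vertical v_y0 = 89.50 sin 46.8° = 65.24 m/s.
At x = 306 m, t = x/vₓ = 306/61.27 = 4.995 s.
Vertical velocity there: v_y = v_y0 − g t = 65.24 − 9.81 × 4.995 = 16.25 m/s.
Speed: √(vₓ² + v_y²) = √(61.27² + 16.25²) = 63.38 m/s.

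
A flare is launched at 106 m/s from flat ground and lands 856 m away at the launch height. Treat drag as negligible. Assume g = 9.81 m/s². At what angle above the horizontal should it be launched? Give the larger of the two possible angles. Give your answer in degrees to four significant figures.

R = v₀² sin 2θ / g gives sin 2θ = gR/v₀² = 9.81·856/106² = 0.7474.
2θ = 48.36° or 180° − 48.36° = 131.6°, so θ = 24.18° or 65.82°.
The larger angle is 65.82°.

65.82°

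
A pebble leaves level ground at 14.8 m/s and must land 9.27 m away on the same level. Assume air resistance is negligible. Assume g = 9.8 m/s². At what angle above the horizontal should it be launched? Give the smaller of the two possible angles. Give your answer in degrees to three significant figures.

12.3°

From R = (v₀²/g) sin 2θ: sin 2θ = 9.80 × 9.27 / 219.04 = 0.4147.
2θ = 24.50° or 180° − 24.50° = 155.5°, so θ = 12.25° or 77.75°.
The smaller angle is 12.25°.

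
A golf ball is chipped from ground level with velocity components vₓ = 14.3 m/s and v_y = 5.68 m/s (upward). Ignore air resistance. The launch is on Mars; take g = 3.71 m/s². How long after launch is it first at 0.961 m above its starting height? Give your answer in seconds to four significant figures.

Set y = v_y0 t − ½ g t² = 0.961: 1.855 t² − 5.680 t + 0.961 = 0.
Quadratic formula: t = (5.680 ± √25.132) / 3.71 = (5.680 ± 5.013) / 3.71 → t = 0.1797 s or 2.882 s.
The first (ascending) time is 0.1797 s.

0.1797 s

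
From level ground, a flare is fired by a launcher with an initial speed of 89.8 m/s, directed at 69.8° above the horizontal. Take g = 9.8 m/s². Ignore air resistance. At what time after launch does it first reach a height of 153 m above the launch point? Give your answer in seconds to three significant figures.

2.06 s

Components: vₓ = 89.80 cos 69.8° = 31.01 m/s, v_y0 = 89.80 sin 69.8° = 84.28 m/s.
Require v_y0 t − ½ g t² = 153, i.e. 4.900 t² − 84.28 t + 153 = 0.
t = [84.28 ± √(84.28² − 2·9.80·153)] / 9.80 = (84.28 ± 64.06) / 9.80, so t = 2.063 s or t = 15.14 s.
The first (ascending) time is 2.063 s.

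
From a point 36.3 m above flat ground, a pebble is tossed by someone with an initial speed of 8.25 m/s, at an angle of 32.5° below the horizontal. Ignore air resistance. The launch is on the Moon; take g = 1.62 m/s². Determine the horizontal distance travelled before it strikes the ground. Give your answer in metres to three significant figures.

Horizontal component vₓ = 8.250 cos 32.5° = 6.958 m/s; vertical v_y0 = −4.433 m/s (downward).
With up positive and y = 0 at the ground: y(t) = 36.3 + (−4.433) t − 0.8100 t². Setting y = 0 and taking the positive root: t = [−4.433 + √(4.433² + 2·1.62·36.3)] / 1.62 = (−4.433 + 11.72) / 1.62 = 4.496 s.
Horizontal distance: R = vₓ t = 6.958 × 4.496 = 31.28 m.

31.3 m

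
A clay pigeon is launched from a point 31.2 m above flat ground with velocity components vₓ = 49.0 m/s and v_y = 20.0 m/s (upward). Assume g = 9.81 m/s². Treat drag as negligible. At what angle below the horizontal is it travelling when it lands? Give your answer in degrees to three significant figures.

With up positive and y = 0 at the ground: y(t) = 31.2 + (20.00) t − 4.905 t². Setting y = 0 and taking the positive root: t = [20.00 + √(20.00² + 2·9.81·31.2)] / 9.81 = (20.00 + 31.81) / 9.81 = 5.282 s.
At impact: v_y = v_y0 − g t = −31.81 m/s; vₓ = 49.00 m/s.
Angle below horizontal: arctan(|v_y|/vₓ) = arctan(31.81/49.00) = 32.99°.

33.0°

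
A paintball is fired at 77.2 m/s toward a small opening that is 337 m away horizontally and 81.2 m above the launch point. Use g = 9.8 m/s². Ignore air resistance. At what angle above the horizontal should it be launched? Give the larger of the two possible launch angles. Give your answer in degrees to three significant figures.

71.5°

Trajectory: y = x tanθ − g x² (1 + tan²θ)/(2v₀²). With x = 337, y = 81.2, v₀ = 77.2, g = 9.80:
93.37 tan²θ − 337 tanθ + (174.6) = 0.
tanθ = [337 ± √(337² − 4 × 93.37 × (174.6))] / (2 × 93.37) = (337 ± 219.9) / 186.7, giving tanθ = 0.6269 or 2.982.
θ = 32.08° or 71.46°; the larger is 71.46°.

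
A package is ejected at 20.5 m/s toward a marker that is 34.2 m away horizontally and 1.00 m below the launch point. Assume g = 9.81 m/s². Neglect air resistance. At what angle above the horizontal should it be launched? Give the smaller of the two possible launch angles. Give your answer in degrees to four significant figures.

Trajectory: y = x tanθ − g x² (1 + tan²θ)/(2v₀²). With x = 34.2, y = −1.00, v₀ = 20.5, g = 9.81:
13.65 tan²θ − 34.2 tanθ + (12.65) = 0.
tanθ = [34.2 ± √(34.2² − 4 × 13.65 × (12.65))] / (2 × 13.65) = (34.2 ± 21.88) / 27.30, giving tanθ = 0.4512 or 2.054.
θ = 24.28° or 64.04°; the smaller is 24.28°.

24.28°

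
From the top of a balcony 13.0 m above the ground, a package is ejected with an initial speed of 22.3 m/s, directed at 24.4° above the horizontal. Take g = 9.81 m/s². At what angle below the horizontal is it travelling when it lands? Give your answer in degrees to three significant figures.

42.2°

Resolve: vₓ = 22.30 cos 24.4° = 20.31 m/s and v_y0 = 22.30 sin 24.4° = 9.212 m/s.
The projectile lands when y = 13.0 + (9.212) t − ½·9.81·t² = 0. Positive root: t = (9.212 + √(9.212² + 2·9.81·13.0)) / 9.81 = (9.212 + 18.44) / 9.81 = 2.818 s.
At impact: v_y = v_y0 − g t = −18.44 m/s; vₓ = 20.31 m/s.
Angle below horizontal: arctan(|v_y|/vₓ) = arctan(18.44/20.31) = 42.24°.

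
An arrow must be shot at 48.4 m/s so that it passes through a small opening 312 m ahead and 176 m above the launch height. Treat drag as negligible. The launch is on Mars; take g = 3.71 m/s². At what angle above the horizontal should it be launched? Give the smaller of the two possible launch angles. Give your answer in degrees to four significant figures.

Trajectory: y = x tanθ − g x² (1 + tan²θ)/(2v₀²). With x = 312, y = 176, v₀ = 48.4, g = 3.71:
77.08 tan²θ − 312 tanθ + (253.1) = 0.
tanθ = [312 ± √(312² − 4 × 77.08 × (253.1))] / (2 × 77.08) = (312 ± 139.0) / 154.2, giving tanθ = 1.122 or 2.925.
θ = 48.30° or 71.13°; the smaller is 48.30°.

48.30°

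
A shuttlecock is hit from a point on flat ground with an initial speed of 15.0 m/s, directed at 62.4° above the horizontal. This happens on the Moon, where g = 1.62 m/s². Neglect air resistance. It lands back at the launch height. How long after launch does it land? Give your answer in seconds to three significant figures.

16.4 s

Resolve: vₓ = 15.00 cos 62.4° = 6.949 m/s and v_y0 = 15.00 sin 62.4° = 13.29 m/s.
Landing at launch height ⇒ T = 2 v_y0 / g = 2 × 13.29 / 1.62 = 16.41 s.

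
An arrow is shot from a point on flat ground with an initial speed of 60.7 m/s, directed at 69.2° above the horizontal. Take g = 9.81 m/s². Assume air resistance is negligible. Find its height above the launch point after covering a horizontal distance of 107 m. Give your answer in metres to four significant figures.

vₓ = 60.70 cos 69.2° = 21.55 m/s; v_y0 = 60.70 sin 69.2° = 56.74 m/s.
Time to reach x = 107 m: t = x/vₓ = 107/21.55 = 4.964 s.
Height: y = v_y0 t − ½ g t² = 56.74 × 4.964 − 4.905 × 4.964² = 281.7 − 120.9 = 160.8 m.

160.8 m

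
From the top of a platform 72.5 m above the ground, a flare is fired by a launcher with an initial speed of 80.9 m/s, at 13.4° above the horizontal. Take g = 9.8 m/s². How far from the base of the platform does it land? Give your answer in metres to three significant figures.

489 m

Horizontal component vₓ = 80.90 cos 13.4° = 78.70 m/s; vertical v_y0 = 80.90 sin 13.4° = 18.75 m/s.
The projectile lands when y = 72.5 + (18.75) t − ½·9.80·t² = 0. Positive root: t = (18.75 + √(18.75² + 2·9.80·72.5)) / 9.80 = (18.75 + 42.10) / 9.80 = 6.209 s.
Horizontal distance: R = vₓ t = 78.70 × 6.209 = 488.6 m.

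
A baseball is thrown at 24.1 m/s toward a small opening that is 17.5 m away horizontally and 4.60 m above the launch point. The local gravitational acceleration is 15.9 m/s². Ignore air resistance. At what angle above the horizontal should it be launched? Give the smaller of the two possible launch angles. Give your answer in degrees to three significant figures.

Trajectory: y = x tanθ − g x² (1 + tan²θ)/(2v₀²). With x = 17.5, y = 4.60, v₀ = 24.1, g = 15.9:
4.192 tan²θ − 17.5 tanθ + (8.792) = 0.
tanθ = [17.5 ± √(17.5² − 4 × 4.192 × (8.792))] / (2 × 4.192) = (17.5 ± 12.60) / 8.384, giving tanθ = 0.5841 or 3.591.
θ = 30.29° or 74.44°; the smaller is 30.29°.

30.3°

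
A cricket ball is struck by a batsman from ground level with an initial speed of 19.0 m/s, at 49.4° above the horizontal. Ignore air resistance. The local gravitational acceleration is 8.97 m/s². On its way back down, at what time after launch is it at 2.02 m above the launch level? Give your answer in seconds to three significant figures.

Components: vₓ = 19.00 cos 49.4° = 12.36 m/s, v_y0 = 19.00 sin 49.4° = 14.43 m/s.
Require v_y0 t − ½ g t² = 2.02, i.e. 4.485 t² − 14.43 t + 2.02 = 0.
t = [14.43 ± √(14.43² − 2·8.97·2.02)] / 8.97 = (14.43 ± 13.11) / 8.97, so t = 0.1467 s or t = 3.070 s.
The descending-branch root is 3.070 s.

3.07 s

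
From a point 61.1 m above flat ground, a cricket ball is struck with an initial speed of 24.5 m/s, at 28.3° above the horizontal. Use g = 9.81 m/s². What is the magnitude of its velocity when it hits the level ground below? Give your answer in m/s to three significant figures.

vₓ = 24.50 cos 28.3° = 21.57 m/s; v_y0 = 24.50 sin 28.3° = 11.62 m/s.
Vertical motion (up positive, ground at y = 0): 4.905 t² − (11.62) t − 61.1 = 0, so t = (11.62 + √(11.62² + 2·9.81·61.1)) / 9.81 = (11.62 + 36.52) / 9.81 = 4.907 s.
Vertical velocity at impact: v_y = v_y0 − g t = 11.62 − 9.81 × 4.907 = −36.52 m/s.
Speed: |v| = √(vₓ² + v_y²) = √(21.57² + 36.52²) = 42.41 m/s.

42.4 m/s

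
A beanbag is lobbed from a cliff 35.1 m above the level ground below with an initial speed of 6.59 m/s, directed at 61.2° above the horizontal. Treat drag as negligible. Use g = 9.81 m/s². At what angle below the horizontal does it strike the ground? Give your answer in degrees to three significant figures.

vₓ = 6.590 cos 61.2° = 3.175 m/s; v_y0 = 6.590 sin 61.2° = 5.775 m/s.
Vertical motion (up positive, ground at y = 0): 4.905 t² − (5.775) t − 35.1 = 0, so t = (5.775 + √(5.775² + 2·9.81·35.1)) / 9.81 = (5.775 + 26.87) / 9.81 = 3.328 s.
At impact: v_y = v_y0 − g t = −26.87 m/s; vₓ = 3.175 m/s.
Angle below horizontal: arctan(|v_y|/vₓ) = arctan(26.87/3.175) = 83.26°.

83.3°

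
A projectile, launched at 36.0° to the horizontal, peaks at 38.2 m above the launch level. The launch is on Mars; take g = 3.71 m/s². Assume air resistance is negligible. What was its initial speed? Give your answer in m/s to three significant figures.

28.6 m/s

At the peak v_y = 0, so v_y0 = √(2gH) = √(2 × 3.71 × 38.2) = 16.84 m/s.
v_y0 = v₀ sin θ ⇒ v₀ = 16.84 / sin 36.0° = 28.64 m/s.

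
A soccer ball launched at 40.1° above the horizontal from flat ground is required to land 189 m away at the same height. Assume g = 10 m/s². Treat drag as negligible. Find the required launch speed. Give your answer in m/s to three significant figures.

43.8 m/s

Level-ground range: R = v₀² sin(2θ)/g, so v₀ = √(gR / sin 2θ).
v₀ = √(10.0 × 189 / sin 80.20°) = √(1890 / 0.9854) = √1918.0 = 43.79 m/s.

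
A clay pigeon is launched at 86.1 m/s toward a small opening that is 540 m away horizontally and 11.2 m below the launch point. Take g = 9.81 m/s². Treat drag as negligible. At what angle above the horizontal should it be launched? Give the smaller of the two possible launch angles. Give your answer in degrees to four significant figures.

21.37°

Trajectory: y = x tanθ − g x² (1 + tan²θ)/(2v₀²). With x = 540, y = −11.2, v₀ = 86.1, g = 9.81:
192.9 tan²θ − 540 tanθ + (181.7) = 0.
tanθ = [540 ± √(540² − 4 × 192.9 × (181.7))] / (2 × 192.9) = (540 ± 389.0) / 385.9, giving tanθ = 0.3912 or 2.408.
θ = 21.37° or 67.44°; the smaller is 21.37°.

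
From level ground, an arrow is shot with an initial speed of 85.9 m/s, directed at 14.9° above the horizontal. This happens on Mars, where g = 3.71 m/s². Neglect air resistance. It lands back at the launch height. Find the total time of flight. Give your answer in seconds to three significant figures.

Components: vₓ = 85.90 cos 14.9° = 83.01 m/s, v_y0 = 85.90 sin 14.9° = 22.09 m/s.
It returns to y = 0 when t = 2 v_y0 / g = 2(22.09)/3.71 = 11.91 s.

11.9 s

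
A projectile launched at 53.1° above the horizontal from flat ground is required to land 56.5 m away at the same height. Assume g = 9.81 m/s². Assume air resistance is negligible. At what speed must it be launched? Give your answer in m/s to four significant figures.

24.02 m/s

On level ground R = v₀² sin 2θ / g ⇒ v₀ = √(gR / sin 2θ).
v₀ = √(9.81 × 56.5 / sin 106.2°) = √(554.3 / 0.9603) = √577.18 = 24.02 m/s.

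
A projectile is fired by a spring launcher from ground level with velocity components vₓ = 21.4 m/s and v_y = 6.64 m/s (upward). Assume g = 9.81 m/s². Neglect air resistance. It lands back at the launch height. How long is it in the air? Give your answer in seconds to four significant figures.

Landing at launch height ⇒ T = 2 v_y0 / g = 2 × 6.640 / 9.81 = 1.354 s.

1.354 s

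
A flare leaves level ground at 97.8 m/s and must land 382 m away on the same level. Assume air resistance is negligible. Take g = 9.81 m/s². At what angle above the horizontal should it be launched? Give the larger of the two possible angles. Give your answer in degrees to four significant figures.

78.47°

From R = (v₀²/g) sin 2θ: sin 2θ = 9.81 × 382 / 9564.8 = 0.3918.
2θ = 23.07° or 180° − 23.07° = 156.9°, so θ = 11.53° or 78.47°.
The larger angle is 78.47°.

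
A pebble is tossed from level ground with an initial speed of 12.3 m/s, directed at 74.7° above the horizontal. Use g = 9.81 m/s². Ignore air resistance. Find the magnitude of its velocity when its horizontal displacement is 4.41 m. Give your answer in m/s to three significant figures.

Resolve: vₓ = 12.30 cos 74.7° = 3.246 m/s and v_y0 = 12.30 sin 74.7° = 11.86 m/s.
At x = 4.41 m, t = x/vₓ = 4.41/3.246 = 1.359 s.
Vertical velocity there: v_y = v_y0 − g t = 11.86 − 9.81 × 1.359 = −1.465 m/s.
Speed: √(vₓ² + v_y²) = √(3.246² + 1.465²) = 3.561 m/s.

3.56 m/s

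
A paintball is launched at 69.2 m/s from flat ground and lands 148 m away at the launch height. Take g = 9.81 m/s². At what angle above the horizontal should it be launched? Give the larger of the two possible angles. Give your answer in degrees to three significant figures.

81.2°

From R = (v₀²/g) sin 2θ: sin 2θ = 9.81 × 148 / 4788.6 = 0.3032.
2θ = 17.65° or 180° − 17.65° = 162.4°, so θ = 8.825° or 81.18°.
The larger angle is 81.18°.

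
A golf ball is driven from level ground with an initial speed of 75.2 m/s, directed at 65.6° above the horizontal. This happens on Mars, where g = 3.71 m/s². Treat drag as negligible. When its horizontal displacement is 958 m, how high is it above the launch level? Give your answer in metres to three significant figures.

348 m

Resolve: vₓ = 75.20 cos 65.6° = 31.07 m/s and v_y0 = 75.20 sin 65.6° = 68.48 m/s.
x = vₓ t ⇒ t = 958/31.07 = 30.84 s.
Height: y = v_y0 t − ½ g t² = 68.48 × 30.84 − 1.855 × 30.84² = 2112 − 1764 = 347.8 m.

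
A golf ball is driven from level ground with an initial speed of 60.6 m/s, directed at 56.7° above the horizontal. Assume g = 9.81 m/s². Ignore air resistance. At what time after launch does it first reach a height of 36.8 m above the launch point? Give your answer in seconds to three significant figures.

0.786 s

Components: vₓ = 60.60 cos 56.7° = 33.27 m/s, v_y0 = 60.60 sin 56.7° = 50.65 m/s.
Require v_y0 t − ½ g t² = 36.8, i.e. 4.905 t² − 50.65 t + 36.8 = 0.
Quadratic formula: t = (50.65 ± √1843.4) / 9.81 = (50.65 ± 42.93) / 9.81 → t = 0.7865 s or 9.540 s.
The first (ascending) time is 0.7865 s.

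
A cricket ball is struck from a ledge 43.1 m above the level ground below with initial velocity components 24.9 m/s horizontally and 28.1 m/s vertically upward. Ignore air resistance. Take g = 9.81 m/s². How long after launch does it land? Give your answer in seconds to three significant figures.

Vertical motion (up positive, ground at y = 0): 4.905 t² − (28.10) t − 43.1 = 0, so t = (28.10 + √(28.10² + 2·9.81·43.1)) / 9.81 = (28.10 + 40.44) / 9.81 = 6.987 s.

6.99 s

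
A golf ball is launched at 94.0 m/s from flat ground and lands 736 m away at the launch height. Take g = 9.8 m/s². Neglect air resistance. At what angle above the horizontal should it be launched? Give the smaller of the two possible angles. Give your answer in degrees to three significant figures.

R = v₀² sin 2θ / g gives sin 2θ = gR/v₀² = 9.80·736/94.0² = 0.8163.
2θ = 54.72° or 180° − 54.72° = 125.3°, so θ = 27.36° or 62.64°.
The smaller angle is 27.36°.

27.4°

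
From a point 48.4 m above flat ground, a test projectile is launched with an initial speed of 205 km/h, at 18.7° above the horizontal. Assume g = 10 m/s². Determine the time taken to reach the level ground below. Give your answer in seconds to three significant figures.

Convert: 205 km/h = 205/3.6 = 56.94 m/s.
Resolve: vₓ = 56.94 cos 18.7° = 53.94 m/s and v_y0 = 56.94 sin 18.7° = 18.26 m/s.
Vertical motion (up positive, ground at y = 0): 5.000 t² − (18.26) t − 48.4 = 0, so t = (18.26 + √(18.26² + 2·10.0·48.4)) / 10.0 = (18.26 + 36.07) / 10.0 = 5.433 s.

5.43 s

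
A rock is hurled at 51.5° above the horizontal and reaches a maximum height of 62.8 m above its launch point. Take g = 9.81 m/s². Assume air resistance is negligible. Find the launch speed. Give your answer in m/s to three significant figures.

At the peak v_y = 0, so v_y0 = √(2gH) = √(2 × 9.81 × 62.8) = 35.10 m/s.
v_y0 = v₀ sin θ ⇒ v₀ = 35.10 / sin 51.5° = 44.85 m/s.

44.9 m/s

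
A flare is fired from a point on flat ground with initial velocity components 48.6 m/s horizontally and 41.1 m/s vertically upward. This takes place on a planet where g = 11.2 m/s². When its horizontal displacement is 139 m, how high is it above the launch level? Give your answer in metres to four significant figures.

Time to reach x = 139 m: t = x/vₓ = 139/48.60 = 2.860 s.
Height: y = v_y0 t − ½ g t² = 41.10 × 2.860 − 5.600 × 2.860² = 117.5 − 45.81 = 71.74 m.

71.74 m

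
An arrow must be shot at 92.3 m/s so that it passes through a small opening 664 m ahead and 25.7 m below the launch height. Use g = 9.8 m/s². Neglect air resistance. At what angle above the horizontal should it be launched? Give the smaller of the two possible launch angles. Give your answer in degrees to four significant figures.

22.11°

Trajectory: y = x tanθ − g x² (1 + tan²θ)/(2v₀²). With x = 664, y = −25.7, v₀ = 92.3, g = 9.80:
253.6 tan²θ − 664 tanθ + (227.9) = 0.
tanθ = [664 ± √(664² − 4 × 253.6 × (227.9))] / (2 × 253.6) = (664 ± 458.0) / 507.2, giving tanθ = 0.4062 or 2.212.
θ = 22.11° or 65.68°; the smaller is 22.11°.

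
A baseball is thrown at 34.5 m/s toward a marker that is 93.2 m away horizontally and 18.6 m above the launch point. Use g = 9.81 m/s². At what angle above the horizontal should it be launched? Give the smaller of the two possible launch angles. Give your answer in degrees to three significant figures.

41.5°

Trajectory: y = x tanθ − g x² (1 + tan²θ)/(2v₀²). With x = 93.2, y = 18.6, v₀ = 34.5, g = 9.81:
35.80 tan²θ − 93.2 tanθ + (54.40) = 0.
tanθ = [93.2 ± √(93.2² − 4 × 35.80 × (54.40))] / (2 × 35.80) = (93.2 ± 29.96) / 71.59, giving tanθ = 0.8833 or 1.720.
θ = 41.46° or 59.83°; the smaller is 41.46°.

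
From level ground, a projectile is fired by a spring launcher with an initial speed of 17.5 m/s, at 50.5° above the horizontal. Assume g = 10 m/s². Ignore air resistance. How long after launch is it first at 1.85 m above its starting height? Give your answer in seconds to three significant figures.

Resolve: vₓ = 17.50 cos 50.5° = 11.13 m/s and v_y0 = 17.50 sin 50.5° = 13.50 m/s.
Set y = v_y0 t − ½ g t² = 1.85: 5.000 t² − 13.50 t + 1.85 = 0.
t = [13.50 ± √(13.50² − 2·10.0·1.85)] / 10.0 = (13.50 ± 12.06) / 10.0, so t = 0.1448 s or t = 2.556 s.
The first (ascending) time is 0.1448 s.

0.145 s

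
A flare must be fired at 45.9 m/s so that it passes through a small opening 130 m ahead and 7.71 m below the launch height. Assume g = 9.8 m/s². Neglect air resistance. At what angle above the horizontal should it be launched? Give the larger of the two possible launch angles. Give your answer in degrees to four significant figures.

71.81°

Trajectory: y = x tanθ − g x² (1 + tan²θ)/(2v₀²). With x = 130, y = −7.71, v₀ = 45.9, g = 9.80:
39.31 tan²θ − 130 tanθ + (31.60) = 0.
tanθ = [130 ± √(130² − 4 × 39.31 × (31.60))] / (2 × 39.31) = (130 ± 109.2) / 78.61, giving tanθ = 0.2641 or 3.043.
θ = 14.80° or 71.81°; the larger is 71.81°.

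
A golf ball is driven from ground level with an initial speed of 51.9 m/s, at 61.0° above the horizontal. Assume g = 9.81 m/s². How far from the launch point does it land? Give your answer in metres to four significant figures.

232.9 m

Horizontal component vₓ = 51.90 cos 61.0° = 25.16 m/s; vertical v_y0 = 51.90 sin 61.0° = 45.39 m/s.
Flight time T = 2 v_y0 / g = 9.254 s.
Range: R = vₓ T = 25.16 × 9.254 = 232.9 m.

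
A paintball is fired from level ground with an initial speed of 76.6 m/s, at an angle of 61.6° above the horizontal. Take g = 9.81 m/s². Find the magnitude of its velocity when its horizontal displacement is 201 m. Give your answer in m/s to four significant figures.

38.77 m/s

vₓ = 76.60 cos 61.6° = 36.43 m/s; v_y0 = 76.60 sin 61.6° = 67.38 m/s.
At x = 201 m, t = x/vₓ = 201/36.43 = 5.517 s.
Vertical velocity there: v_y = v_y0 − g t = 67.38 − 9.81 × 5.517 = 13.26 m/s.
Speed: √(vₓ² + v_y²) = √(36.43² + 13.26²) = 38.77 m/s.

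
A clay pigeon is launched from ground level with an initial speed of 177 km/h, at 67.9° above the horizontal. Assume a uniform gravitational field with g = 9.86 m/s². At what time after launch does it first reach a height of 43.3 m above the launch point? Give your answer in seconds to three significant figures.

1.08 s

Convert: 177 km/h = 177/3.6 = 49.17 m/s.
Horizontal component vₓ = 49.17 cos 67.9° = 18.50 m/s; vertical v_y0 = 49.17 sin 67.9° = 45.55 m/s.
Height y(t) = 45.55 t − 4.930 t² = 43.3 gives 4.930 t² − 45.55 t + 43.3 = 0.
t = [45.55 ± √(45.55² − 2·9.86·43.3)] / 9.86 = (45.55 ± 34.95) / 9.86, so t = 1.076 s or t = 8.164 s.
The first (ascending) time is 1.076 s.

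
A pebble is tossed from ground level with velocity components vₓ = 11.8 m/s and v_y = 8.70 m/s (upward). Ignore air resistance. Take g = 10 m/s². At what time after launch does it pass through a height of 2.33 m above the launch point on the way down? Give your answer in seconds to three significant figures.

1.41 s

Height y(t) = 8.700 t − 5.000 t² = 2.33 gives 5.000 t² − 8.700 t + 2.33 = 0.
t = [8.700 ± √(8.700² − 2·10.0·2.33)] / 10.0 = (8.700 ± 5.394) / 10.0, so t = 0.3306 s or t = 1.409 s.
The descending-branch root is 1.409 s.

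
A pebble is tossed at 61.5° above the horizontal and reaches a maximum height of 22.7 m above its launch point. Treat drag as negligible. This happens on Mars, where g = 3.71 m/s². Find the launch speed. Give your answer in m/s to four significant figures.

At the peak v_y = 0, so v_y0 = √(2gH) = √(2 × 3.71 × 22.7) = 12.98 m/s.
v_y0 = v₀ sin θ ⇒ v₀ = 12.98 / sin 61.5° = 14.77 m/s.

14.77 m/s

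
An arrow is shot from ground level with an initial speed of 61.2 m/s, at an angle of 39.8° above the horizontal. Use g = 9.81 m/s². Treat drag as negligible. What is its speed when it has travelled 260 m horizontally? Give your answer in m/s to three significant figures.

Components: vₓ = 61.20 cos 39.8° = 47.02 m/s, v_y0 = 61.20 sin 39.8° = 39.17 m/s.
At x = 260 m, t = x/vₓ = 260/47.02 = 5.530 s.
Vertical velocity there: v_y = v_y0 − g t = 39.17 − 9.81 × 5.530 = −15.07 m/s.
Speed: √(vₓ² + v_y²) = √(47.02² + 15.07²) = 49.38 m/s.

49.4 m/s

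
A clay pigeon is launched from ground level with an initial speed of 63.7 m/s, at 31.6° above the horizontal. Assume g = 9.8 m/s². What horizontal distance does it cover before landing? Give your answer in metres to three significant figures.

370 m

vₓ = 63.70 cos 31.6° = 54.26 m/s; v_y0 = 63.70 sin 31.6° = 33.38 m/s.
Flight time T = 2 v_y0 / g = 6.812 s.
Horizontal distance R = vₓ T = 54.26 × 6.812 = 369.6 m.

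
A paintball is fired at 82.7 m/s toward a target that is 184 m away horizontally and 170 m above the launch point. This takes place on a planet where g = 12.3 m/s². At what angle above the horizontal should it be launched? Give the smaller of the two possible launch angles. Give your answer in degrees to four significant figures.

Trajectory: y = x tanθ − g x² (1 + tan²θ)/(2v₀²). With x = 184, y = 170, v₀ = 82.7, g = 12.3:
30.44 tan²θ − 184 tanθ + (200.4) = 0.
tanθ = [184 ± √(184² − 4 × 30.44 × (200.4))] / (2 × 30.44) = (184 ± 97.19) / 60.89, giving tanθ = 1.426 or 4.618.
θ = 54.95° or 77.78°; the smaller is 54.95°.

54.95°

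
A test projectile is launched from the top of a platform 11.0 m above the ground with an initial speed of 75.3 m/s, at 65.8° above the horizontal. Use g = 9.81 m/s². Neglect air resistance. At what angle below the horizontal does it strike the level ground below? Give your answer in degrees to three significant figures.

Components: vₓ = 75.30 cos 65.8° = 30.87 m/s, v_y0 = 75.30 sin 65.8° = 68.68 m/s.
Vertical motion (up positive, ground at y = 0): 4.905 t² − (68.68) t − 11.0 = 0, so t = (68.68 + √(68.68² + 2·9.81·11.0)) / 9.81 = (68.68 + 70.24) / 9.81 = 14.16 s.
At impact: v_y = v_y0 − g t = −70.24 m/s; vₓ = 30.87 m/s.
Angle below horizontal: arctan(|v_y|/vₓ) = arctan(70.24/30.87) = 66.28°.

66.3°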